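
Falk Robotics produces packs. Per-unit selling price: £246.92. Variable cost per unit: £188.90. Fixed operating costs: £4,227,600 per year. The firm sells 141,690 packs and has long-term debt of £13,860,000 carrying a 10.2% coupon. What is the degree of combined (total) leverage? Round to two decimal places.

Total contribution margin = 141,690 × £58.02 = £8,220,853.80.
Operating income = contribution − fixed costs = £8,220,853.80 − £4,227,600 = £3,993,253.80. Interest = £1,413,720.00, so EBIT − I = £2,579,533.80.
Degree of total leverage = total CM / (EBIT − interest) = £8,220,853.80 / £2,579,533.80 = 3.1870.

3.19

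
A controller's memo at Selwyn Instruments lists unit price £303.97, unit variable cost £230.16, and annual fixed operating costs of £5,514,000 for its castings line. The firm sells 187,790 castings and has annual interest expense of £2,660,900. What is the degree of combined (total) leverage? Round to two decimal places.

Total contribution margin = 187,790 × £73.81 = £13,860,779.90.
Subtracting fixed costs: EBIT = £13,860,779.90 − £5,514,000 = £8,346,779.90. Interest = £2,660,900.00, so EBIT − I = £5,685,879.90.
DCL = contribution ÷ (EBIT − I) = £13,860,779.90 ÷ £5,685,879.90 = 2.4378.

2.44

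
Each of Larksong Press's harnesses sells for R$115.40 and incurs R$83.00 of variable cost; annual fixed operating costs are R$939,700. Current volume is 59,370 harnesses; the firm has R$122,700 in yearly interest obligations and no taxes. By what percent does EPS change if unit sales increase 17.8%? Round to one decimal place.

+39.8%

At 59,370 units, contribution = 59,370 × R$32.40 = R$1,923,588.00.
Operating income = contribution − fixed costs = R$1,923,588.00 − R$939,700 = R$983,888.00.
Interest = R$122,700.00, so EBIT − I = R$861,188.00.
Degree of combined leverage = contribution ÷ (EBIT − I) = R$1,923,588.00 ÷ R$861,188.00 = 2.2336.
%ΔEPS = DCL × %ΔSales = 2.2336 × +17.8% = +39.8%.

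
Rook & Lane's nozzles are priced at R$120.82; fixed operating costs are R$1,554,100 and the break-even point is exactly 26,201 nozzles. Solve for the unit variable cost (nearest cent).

Contribution per unit must be FC / Q = R$1,554,100 / 26,201 = R$59.3145.
Hence VC = price − CM = R$120.82 − R$59.3145 = R$61.51.

R$61.51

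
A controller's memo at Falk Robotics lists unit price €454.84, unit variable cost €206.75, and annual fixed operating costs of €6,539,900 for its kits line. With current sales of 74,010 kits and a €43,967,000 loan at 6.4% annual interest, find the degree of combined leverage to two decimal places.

2.04

At 74,010 units, contribution = 74,010 × €248.09 = €18,361,140.90.
Subtracting fixed costs: EBIT = €18,361,140.90 − €6,539,900 = €11,821,240.90. Interest = €2,813,888.00.
DOL = €18,361,140.90 ÷ €11,821,240.90 = 1.5532; DFL = €11,821,240.90 ÷ €9,007,352.90 = 1.3124.
DCL = DOL × DFL = 1.5532 × 1.3124 = 2.0384.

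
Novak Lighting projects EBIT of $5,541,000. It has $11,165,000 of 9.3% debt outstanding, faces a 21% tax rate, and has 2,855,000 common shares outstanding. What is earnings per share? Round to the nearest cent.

Pre-tax income = $5,541,000 − $1,038,345.00 = $4,502,655.00.
Net income = $4,502,655.00 × (1 − 0.21) = $3,557,097.45.
EPS = $3,557,097.45 ÷ 2,855,000 = $1.25.

$1.25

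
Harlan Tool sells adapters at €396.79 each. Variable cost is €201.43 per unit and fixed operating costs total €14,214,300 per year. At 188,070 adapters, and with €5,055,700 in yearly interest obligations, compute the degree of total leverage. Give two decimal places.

2.10

Total contribution margin = 188,070 × €195.36 = €36,741,355.20.
EBIT = €36,741,355.20 − €14,214,300 = €22,527,055.20. Interest = €5,055,700.00, so EBIT − I = €17,471,355.20.
DCL = contribution ÷ (EBIT − I) = €36,741,355.20 ÷ €17,471,355.20 = 2.1029.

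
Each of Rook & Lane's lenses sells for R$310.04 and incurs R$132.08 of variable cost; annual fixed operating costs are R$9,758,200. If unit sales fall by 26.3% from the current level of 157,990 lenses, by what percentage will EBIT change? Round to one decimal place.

Total contribution margin = 157,990 × R$177.96 = R$28,115,900.40.
Subtracting fixed costs: EBIT = R$28,115,900.40 − R$9,758,200 = R$18,357,700.40.
Degree of operating leverage = R$28,115,900.40 / R$18,357,700.40 = 1.5316.
%ΔEBIT = DOL × %ΔSales = 1.5316 × -26.3% = -40.3%.

-40.3%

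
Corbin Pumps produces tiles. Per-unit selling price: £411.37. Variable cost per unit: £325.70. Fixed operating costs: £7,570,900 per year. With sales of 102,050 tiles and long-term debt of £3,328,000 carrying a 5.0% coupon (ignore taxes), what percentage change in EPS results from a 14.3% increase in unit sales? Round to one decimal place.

+124.4%

Contribution at this volume is 102,050 × £85.67 = £8,742,623.50.
Subtracting fixed costs: EBIT = £8,742,623.50 − £7,570,900 = £1,171,723.50.
Interest = £166,400.00, so EBIT − I = £1,005,323.50.
DCL = total CM / (EBIT − I) = £8,742,623.50 / £1,005,323.50 = 8.6963.
EPS therefore changes by 8.6963 × (+14.3%) = +124.4%.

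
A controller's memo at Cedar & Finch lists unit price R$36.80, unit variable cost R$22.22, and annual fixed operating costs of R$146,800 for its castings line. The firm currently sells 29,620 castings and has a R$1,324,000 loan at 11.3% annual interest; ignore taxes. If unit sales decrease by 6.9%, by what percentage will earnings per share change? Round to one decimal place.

-22.0%

Total contribution margin = 29,620 × R$14.58 = R$431,859.60.
Operating income = contribution − fixed costs = R$431,859.60 − R$146,800 = R$285,059.60.
After interest of R$149,612.00, pre-tax earnings = R$135,447.60.
Degree of combined leverage = contribution ÷ (EBIT − I) = R$431,859.60 ÷ R$135,447.60 = 3.1884.
EPS therefore changes by 3.1884 × (-6.9%) = -22.0%.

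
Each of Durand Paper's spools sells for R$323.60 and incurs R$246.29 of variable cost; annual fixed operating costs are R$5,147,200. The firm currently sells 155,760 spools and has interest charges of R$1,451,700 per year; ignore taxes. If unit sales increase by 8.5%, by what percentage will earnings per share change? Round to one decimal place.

+18.8%

Contribution at this volume is 155,760 × R$77.31 = R$12,041,805.60.
Subtracting fixed costs: EBIT = R$12,041,805.60 − R$5,147,200 = R$6,894,605.60.
Interest = R$1,451,700.00, so EBIT − I = R$5,442,905.60.
DCL = total CM / (EBIT − I) = R$12,041,805.60 / R$5,442,905.60 = 2.2124.
EPS therefore changes by 2.2124 × (+8.5%) = +18.8%.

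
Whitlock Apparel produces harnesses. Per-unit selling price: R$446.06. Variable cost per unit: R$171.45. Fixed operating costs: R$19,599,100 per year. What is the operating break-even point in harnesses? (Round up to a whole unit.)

Contribution margin per unit = R$446.06 − R$171.45 = R$274.61.
Units to break even: R$19,599,100 ÷ R$274.61 = 71,370.67, rounded up to 71,371.

71,371 harnesses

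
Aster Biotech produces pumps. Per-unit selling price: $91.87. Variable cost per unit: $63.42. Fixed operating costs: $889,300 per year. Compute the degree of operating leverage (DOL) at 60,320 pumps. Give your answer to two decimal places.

At 60,320 units, contribution = 60,320 × $28.45 = $1,716,104.00.
EBIT = $1,716,104.00 − $889,300 = $826,804.00.
DOL = contribution ÷ EBIT = $1,716,104.00 ÷ $826,804.00 = 2.0756.

2.08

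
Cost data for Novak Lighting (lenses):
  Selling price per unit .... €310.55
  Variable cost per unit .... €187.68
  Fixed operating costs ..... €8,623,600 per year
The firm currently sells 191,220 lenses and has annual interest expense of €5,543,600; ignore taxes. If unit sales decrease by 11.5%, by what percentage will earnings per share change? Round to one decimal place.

-29.0%

Total contribution margin = 191,220 × €122.87 = €23,495,201.40.
Operating income = contribution − fixed costs = €23,495,201.40 − €8,623,600 = €14,871,601.40.
Interest = €5,543,600.00, so EBIT − I = €9,328,001.40.
Degree of combined leverage = contribution ÷ (EBIT − I) = €23,495,201.40 ÷ €9,328,001.40 = 2.5188.
EPS therefore changes by 2.5188 × (-11.5%) = -29.0%.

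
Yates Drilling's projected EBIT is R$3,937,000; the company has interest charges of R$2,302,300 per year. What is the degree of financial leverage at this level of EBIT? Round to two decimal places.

Interest = R$2,302,300.00.
Degree of financial leverage = EBIT / (EBIT − interest) = R$3,937,000 / R$1,634,700.00 = 2.4084.

2.41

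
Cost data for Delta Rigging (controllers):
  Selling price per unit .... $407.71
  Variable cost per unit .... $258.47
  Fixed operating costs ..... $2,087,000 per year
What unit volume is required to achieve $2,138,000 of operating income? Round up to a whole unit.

Contribution margin per unit = $407.71 − $258.47 = $149.24.
Need Q such that Q × $149.24 − $2,087,000 = $2,138,000, i.e. Q = $4,225,000 / $149.24 = 28,310.10 → 28,311.

28,311 controllers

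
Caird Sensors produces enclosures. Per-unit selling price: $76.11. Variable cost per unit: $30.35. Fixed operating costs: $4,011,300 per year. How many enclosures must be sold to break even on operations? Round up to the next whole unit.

Contribution margin per unit = $76.11 − $30.35 = $45.76.
Break-even Q = $4,011,300 / $45.76 = 87,659.53 → 87,660 enclosures.

87,660 enclosures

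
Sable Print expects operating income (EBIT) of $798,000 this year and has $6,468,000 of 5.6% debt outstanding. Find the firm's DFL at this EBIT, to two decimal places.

1.83

Interest = $362,208.00.
Degree of financial leverage = EBIT / (EBIT − interest) = $798,000 / $435,792.00 = 1.8311.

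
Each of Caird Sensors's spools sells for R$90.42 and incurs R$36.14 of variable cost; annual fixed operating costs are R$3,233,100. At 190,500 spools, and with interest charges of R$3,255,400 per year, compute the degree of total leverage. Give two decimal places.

2.68

Total contribution margin = 190,500 × R$54.28 = R$10,340,340.00.
EBIT = R$10,340,340.00 − R$3,233,100 = R$7,107,240.00. Interest = R$3,255,400.00, so EBIT − I = R$3,851,840.00.
Degree of total leverage = total CM / (EBIT − interest) = R$10,340,340.00 / R$3,851,840.00 = 2.6845.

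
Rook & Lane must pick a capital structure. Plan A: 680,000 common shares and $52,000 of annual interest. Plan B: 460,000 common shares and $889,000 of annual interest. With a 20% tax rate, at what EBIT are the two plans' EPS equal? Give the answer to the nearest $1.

$2,639,091

At indifference, (EBIT − 52,000)(1 − t)/680,000 = (EBIT − 889,000)(1 − t)/460,000.
Cancelling (1 − t) and cross-multiplying: 460,000·(EBIT − 52,000) = 680,000·(EBIT − 889,000).
EBIT × (680,000 − 460,000) = 889,000 × 680,000 − 52,000 × 460,000 = 580,600,000,000, so EBIT = 580,600,000,000 ÷ 220,000 = 2,639,090.91.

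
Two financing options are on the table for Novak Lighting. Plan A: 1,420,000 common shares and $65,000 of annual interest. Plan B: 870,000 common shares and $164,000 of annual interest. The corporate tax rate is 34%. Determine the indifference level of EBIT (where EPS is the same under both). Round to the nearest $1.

Set EPS_A = EPS_B: (EBIT − $65,000)(1 − 0.34) ÷ 1,420,000 = (EBIT − $164,000)(1 − 0.34) ÷ 870,000.
The (1 − t) factor cancels: (EBIT − 65,000) × 870,000 = (EBIT − 164,000) × 1,420,000.
Solving, EBIT = (164,000·1,420,000 − 65,000·870,000) / (1,420,000 − 870,000) = 176,330,000,000 / 550,000 = 320,600.00.

$320,600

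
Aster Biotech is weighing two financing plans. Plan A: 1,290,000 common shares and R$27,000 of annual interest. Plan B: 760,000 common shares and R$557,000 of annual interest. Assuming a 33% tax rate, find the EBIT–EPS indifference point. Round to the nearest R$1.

R$1,317,000

At indifference, (EBIT − 27,000)(1 − t)/1,290,000 = (EBIT − 557,000)(1 − t)/760,000.
Cancelling (1 − t) and cross-multiplying: 760,000·(EBIT − 27,000) = 1,290,000·(EBIT − 557,000).
EBIT × (1,290,000 − 760,000) = 557,000 × 1,290,000 − 27,000 × 760,000 = 698,010,000,000, so EBIT = 698,010,000,000 ÷ 530,000 = 1,317,000.00.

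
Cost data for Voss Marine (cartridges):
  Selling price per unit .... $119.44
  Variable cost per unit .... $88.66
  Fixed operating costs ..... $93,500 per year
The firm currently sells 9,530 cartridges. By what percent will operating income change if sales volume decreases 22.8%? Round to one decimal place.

-33.5%

At 9,530 units, contribution = 9,530 × $30.78 = $293,333.40.
Subtracting fixed costs: EBIT = $293,333.40 − $93,500 = $199,833.40.
Degree of operating leverage = $293,333.40 / $199,833.40 = 1.4679.
%ΔEBIT = DOL × %ΔSales = 1.4679 × -22.8% = -33.5%.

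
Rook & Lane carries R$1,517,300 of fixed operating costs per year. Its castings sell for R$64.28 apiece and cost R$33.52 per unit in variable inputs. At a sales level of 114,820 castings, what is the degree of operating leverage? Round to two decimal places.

1.75

Contribution at this volume is 114,820 × R$30.76 = R$3,531,863.20.
Subtracting fixed costs: EBIT = R$3,531,863.20 − R$1,517,300 = R$2,014,563.20.
So DOL = total CM / EBIT = R$3,531,863.20 / R$2,014,563.20 = 1.7532.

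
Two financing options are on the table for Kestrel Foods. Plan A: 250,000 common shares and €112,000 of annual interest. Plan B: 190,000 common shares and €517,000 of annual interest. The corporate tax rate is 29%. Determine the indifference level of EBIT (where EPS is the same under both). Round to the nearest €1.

Set EPS_A = EPS_B: (EBIT − €112,000)(1 − 0.29) ÷ 250,000 = (EBIT − €517,000)(1 − 0.29) ÷ 190,000.
Cancelling (1 − t) and cross-multiplying: 190,000·(EBIT − 112,000) = 250,000·(EBIT − 517,000).
EBIT × (250,000 − 190,000) = 517,000 × 250,000 − 112,000 × 190,000 = 107,970,000,000, so EBIT = 107,970,000,000 ÷ 60,000 = 1,799,500.00.

€1,799,500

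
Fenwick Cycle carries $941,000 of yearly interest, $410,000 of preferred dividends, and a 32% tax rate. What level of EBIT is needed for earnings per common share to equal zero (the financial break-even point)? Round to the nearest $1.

$1,543,941

Grossing the preferred dividend up to pre-tax terms: $410,000 / (1 − 0.32) = $602,941.18.
EPS = 0 when EBIT covers interest plus the pre-tax preferred burden: $941,000 + $602,941.18 = $1,543,941.18.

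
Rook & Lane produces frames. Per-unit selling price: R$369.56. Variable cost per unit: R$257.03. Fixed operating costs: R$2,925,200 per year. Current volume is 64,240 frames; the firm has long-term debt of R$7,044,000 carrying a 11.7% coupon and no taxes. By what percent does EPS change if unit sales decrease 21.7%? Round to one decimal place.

At 64,240 units, contribution = 64,240 × R$112.53 = R$7,228,927.20.
Subtracting fixed costs: EBIT = R$7,228,927.20 − R$2,925,200 = R$4,303,727.20.
After interest of R$824,148.00, pre-tax earnings = R$3,479,579.20.
DCL = total CM / (EBIT − I) = R$7,228,927.20 / R$3,479,579.20 = 2.0775.
%ΔEPS = DCL × %ΔSales = 2.0775 × -21.7% = -45.1%.

-45.1%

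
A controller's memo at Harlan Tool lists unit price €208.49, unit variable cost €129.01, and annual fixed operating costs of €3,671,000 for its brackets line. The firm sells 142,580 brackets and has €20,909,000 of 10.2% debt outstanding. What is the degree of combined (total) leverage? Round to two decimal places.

Total contribution margin = 142,580 × €79.48 = €11,332,258.40.
Operating income = contribution − fixed costs = €11,332,258.40 − €3,671,000 = €7,661,258.40. Interest = €2,132,718.00.
DOL = €11,332,258.40 ÷ €7,661,258.40 = 1.4792; DFL = €7,661,258.40 ÷ €5,528,540.40 = 1.3858.
Combined leverage = 1.4792 × 1.3858 = 2.0499.

2.05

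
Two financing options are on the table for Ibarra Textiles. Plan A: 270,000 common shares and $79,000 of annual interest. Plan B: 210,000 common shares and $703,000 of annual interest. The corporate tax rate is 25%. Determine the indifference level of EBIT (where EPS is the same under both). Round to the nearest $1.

$2,887,000

At indifference, (EBIT − 79,000)(1 − t)/270,000 = (EBIT − 703,000)(1 − t)/210,000.
The (1 − t) factor cancels: (EBIT − 79,000) × 210,000 = (EBIT − 703,000) × 270,000.
Solving, EBIT = (703,000·270,000 − 79,000·210,000) / (270,000 − 210,000) = 173,220,000,000 / 60,000 = 2,887,000.00.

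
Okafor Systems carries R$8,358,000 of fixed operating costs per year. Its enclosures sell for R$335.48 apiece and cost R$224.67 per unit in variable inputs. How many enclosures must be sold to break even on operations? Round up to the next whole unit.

75,427 enclosures

Each unit contributes R$335.48 − R$224.67 = R$110.81.
Break-even volume = fixed costs ÷ CM per unit = R$8,358,000 ÷ R$110.81 = 75,426.41, so 75,427 enclosures.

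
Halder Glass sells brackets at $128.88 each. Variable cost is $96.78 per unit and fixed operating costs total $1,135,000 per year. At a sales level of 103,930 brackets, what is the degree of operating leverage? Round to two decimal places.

1.52

Contribution at this volume is 103,930 × $32.10 = $3,336,153.00.
Subtracting fixed costs: EBIT = $3,336,153.00 − $1,135,000 = $2,201,153.00.
DOL = contribution ÷ EBIT = $3,336,153.00 ÷ $2,201,153.00 = 1.5156.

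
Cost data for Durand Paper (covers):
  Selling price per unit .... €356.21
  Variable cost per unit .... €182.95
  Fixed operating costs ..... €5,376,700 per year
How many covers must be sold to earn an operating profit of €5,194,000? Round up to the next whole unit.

61,011 covers

Each unit contributes €356.21 − €182.95 = €173.26.
Required volume = (fixed costs + target profit) ÷ CM = (€5,376,700 + €5,194,000) ÷ €173.26 = 61,010.62, so 61,011 covers.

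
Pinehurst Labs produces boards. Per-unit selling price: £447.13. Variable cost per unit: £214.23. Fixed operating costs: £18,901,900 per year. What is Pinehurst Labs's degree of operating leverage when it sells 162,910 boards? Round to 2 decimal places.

Contribution at this volume is 162,910 × £232.90 = £37,941,739.00.
Subtracting fixed costs: EBIT = £37,941,739.00 − £18,901,900 = £19,039,839.00.
Degree of operating leverage = £37,941,739.00 / £19,039,839.00 = 1.9928.

1.99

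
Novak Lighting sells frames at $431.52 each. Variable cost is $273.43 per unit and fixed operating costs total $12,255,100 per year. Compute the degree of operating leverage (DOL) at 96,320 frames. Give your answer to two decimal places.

5.12

Contribution at this volume is 96,320 × $158.09 = $15,227,228.80.
Operating income = contribution − fixed costs = $15,227,228.80 − $12,255,100 = $2,972,128.80.
DOL = contribution ÷ EBIT = $15,227,228.80 ÷ $2,972,128.80 = 5.1233.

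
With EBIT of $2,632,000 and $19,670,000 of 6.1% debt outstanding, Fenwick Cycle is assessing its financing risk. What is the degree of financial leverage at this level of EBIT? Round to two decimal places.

Interest = $1,199,870.00.
DFL = EBIT ÷ (EBIT − I) = $2,632,000 ÷ ($2,632,000 − $1,199,870.00) = $2,632,000 ÷ $1,432,130.00 = 1.8378.

1.84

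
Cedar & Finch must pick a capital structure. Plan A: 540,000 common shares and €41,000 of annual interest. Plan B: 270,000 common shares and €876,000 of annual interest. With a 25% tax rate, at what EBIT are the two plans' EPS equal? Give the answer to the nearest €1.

€1,711,000

Set EPS_A = EPS_B: (EBIT − €41,000)(1 − 0.25) ÷ 540,000 = (EBIT − €876,000)(1 − 0.25) ÷ 270,000.
Cancelling (1 − t) and cross-multiplying: 270,000·(EBIT − 41,000) = 540,000·(EBIT − 876,000).
Solving, EBIT = (876,000·540,000 − 41,000·270,000) / (540,000 − 270,000) = 461,970,000,000 / 270,000 = 1,711,000.00.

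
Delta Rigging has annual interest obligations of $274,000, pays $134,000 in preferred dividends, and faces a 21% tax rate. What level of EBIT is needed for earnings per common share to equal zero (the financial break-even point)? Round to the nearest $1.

$443,620

Preferred dividends are paid after tax, so their pre-tax equivalent is $134,000 ÷ (1 − 0.21) = $169,620.25.
Financial break-even EBIT = interest + D_p ÷ (1 − t) = $274,000 + $169,620.25 = $443,620.25.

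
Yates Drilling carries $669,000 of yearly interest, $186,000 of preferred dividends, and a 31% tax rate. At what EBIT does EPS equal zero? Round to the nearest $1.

$938,565

Preferred dividends are paid after tax, so their pre-tax equivalent is $186,000 ÷ (1 − 0.31) = $269,565.22.
EPS = 0 when EBIT covers interest plus the pre-tax preferred burden: $669,000 + $269,565.22 = $938,565.22.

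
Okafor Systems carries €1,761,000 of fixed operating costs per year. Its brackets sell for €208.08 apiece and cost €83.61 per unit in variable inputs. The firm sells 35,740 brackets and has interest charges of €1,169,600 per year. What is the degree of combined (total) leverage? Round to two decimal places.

Contribution at this volume is 35,740 × €124.47 = €4,448,557.80.
Subtracting fixed costs: EBIT = €4,448,557.80 − €1,761,000 = €2,687,557.80. Interest = €1,169,600.00.
DOL = €4,448,557.80 ÷ €2,687,557.80 = 1.6552; DFL = €2,687,557.80 ÷ €1,517,957.80 = 1.7705.
DCL = DOL × DFL = 1.6552 × 1.7705 = 2.9305.

2.93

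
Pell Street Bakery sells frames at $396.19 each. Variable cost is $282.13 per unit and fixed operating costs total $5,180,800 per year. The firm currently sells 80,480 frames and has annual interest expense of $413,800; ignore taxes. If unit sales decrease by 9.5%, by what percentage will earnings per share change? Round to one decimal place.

Total contribution margin = 80,480 × $114.06 = $9,179,548.80.
EBIT = $9,179,548.80 − $5,180,800 = $3,998,748.80.
Interest = $413,800.00, so EBIT − I = $3,584,948.80.
DCL = total CM / (EBIT − I) = $9,179,548.80 / $3,584,948.80 = 2.5606.
EPS therefore changes by 2.5606 × (-9.5%) = -24.3%.

-24.3%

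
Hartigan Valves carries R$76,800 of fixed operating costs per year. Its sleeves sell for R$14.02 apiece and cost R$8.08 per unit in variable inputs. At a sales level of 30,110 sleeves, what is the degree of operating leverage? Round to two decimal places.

1.75

At 30,110 units, contribution = 30,110 × R$5.94 = R$178,853.40.
EBIT = R$178,853.40 − R$76,800 = R$102,053.40.
DOL = contribution ÷ EBIT = R$178,853.40 ÷ R$102,053.40 = 1.7525.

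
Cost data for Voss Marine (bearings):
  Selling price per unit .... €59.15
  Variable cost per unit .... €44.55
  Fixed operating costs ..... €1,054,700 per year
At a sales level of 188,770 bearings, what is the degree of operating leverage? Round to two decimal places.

Total contribution margin = 188,770 × €14.60 = €2,756,042.00.
Subtracting fixed costs: EBIT = €2,756,042.00 − €1,054,700 = €1,701,342.00.
DOL = contribution ÷ EBIT = €2,756,042.00 ÷ €1,701,342.00 = 1.6199.

1.62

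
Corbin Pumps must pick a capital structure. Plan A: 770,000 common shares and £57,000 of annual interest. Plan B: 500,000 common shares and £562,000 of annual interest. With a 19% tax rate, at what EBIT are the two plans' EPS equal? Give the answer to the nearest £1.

£1,497,185

Set EPS_A = EPS_B: (EBIT − £57,000)(1 − 0.19) ÷ 770,000 = (EBIT − £562,000)(1 − 0.19) ÷ 500,000.
The (1 − t) factor cancels: (EBIT − 57,000) × 500,000 = (EBIT − 562,000) × 770,000.
Solving, EBIT = (562,000·770,000 − 57,000·500,000) / (770,000 − 500,000) = 404,240,000,000 / 270,000 = 1,497,185.19.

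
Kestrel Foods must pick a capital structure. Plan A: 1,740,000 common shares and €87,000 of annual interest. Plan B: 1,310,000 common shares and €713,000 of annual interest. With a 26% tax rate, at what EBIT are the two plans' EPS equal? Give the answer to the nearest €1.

€2,620,116

Set EPS_A = EPS_B: (EBIT − €87,000)(1 − 0.26) ÷ 1,740,000 = (EBIT − €713,000)(1 − 0.26) ÷ 1,310,000.
The (1 − t) factor cancels: (EBIT − 87,000) × 1,310,000 = (EBIT − 713,000) × 1,740,000.
EBIT × (1,740,000 − 1,310,000) = 713,000 × 1,740,000 − 87,000 × 1,310,000 = 1,126,650,000,000, so EBIT = 1,126,650,000,000 ÷ 430,000 = 2,620,116.28.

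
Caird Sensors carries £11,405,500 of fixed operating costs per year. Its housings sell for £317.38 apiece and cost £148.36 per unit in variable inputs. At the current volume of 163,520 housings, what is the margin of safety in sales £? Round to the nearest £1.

£30,481,118

Contribution margin per unit = £317.38 − £148.36 = £169.02. Break-even units = £11,405,500 ÷ £169.02 = 67,480.18; break-even revenue = 67,480.18 × £317.38 = £21,416,859.48.
Actual sales revenue = 163,520 × £317.38 = £51,897,977.60.
Margin of safety = £51,897,977.60 − £21,416,859.48 = £30,481,118.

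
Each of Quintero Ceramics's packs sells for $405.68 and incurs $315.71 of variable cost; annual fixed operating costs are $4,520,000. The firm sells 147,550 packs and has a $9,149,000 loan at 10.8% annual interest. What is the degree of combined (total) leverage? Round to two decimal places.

1.71

Contribution at this volume is 147,550 × $89.97 = $13,275,073.50.
Operating income = contribution − fixed costs = $13,275,073.50 − $4,520,000 = $8,755,073.50. Interest = $988,092.00.
DOL = $13,275,073.50 ÷ $8,755,073.50 = 1.5163; DFL = $8,755,073.50 ÷ $7,766,981.50 = 1.1272.
DCL = DOL × DFL = 1.5163 × 1.1272 = 1.7092.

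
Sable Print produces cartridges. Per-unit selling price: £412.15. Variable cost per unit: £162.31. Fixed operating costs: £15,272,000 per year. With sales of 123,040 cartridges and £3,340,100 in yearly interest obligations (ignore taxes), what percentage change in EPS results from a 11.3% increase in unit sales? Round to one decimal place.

+28.6%

Total contribution margin = 123,040 × £249.84 = £30,740,313.60.
EBIT = £30,740,313.60 − £15,272,000 = £15,468,313.60.
Interest = £3,340,100.00, so EBIT − I = £12,128,213.60.
DCL = total CM / (EBIT − I) = £30,740,313.60 / £12,128,213.60 = 2.5346.
EPS therefore changes by 2.5346 × (+11.3%) = +28.6%.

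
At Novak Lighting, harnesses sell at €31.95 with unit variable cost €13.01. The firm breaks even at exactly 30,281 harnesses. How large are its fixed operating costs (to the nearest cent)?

€573,522.14

Contribution margin per unit = €31.95 − €13.01 = €18.94.
Fixed costs = break-even units × CM = 30,281 × €18.94 = €573,522.14.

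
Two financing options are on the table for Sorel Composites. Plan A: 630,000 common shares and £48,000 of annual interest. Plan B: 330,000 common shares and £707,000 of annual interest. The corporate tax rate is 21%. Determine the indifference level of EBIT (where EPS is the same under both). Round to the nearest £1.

£1,431,900

Set EPS_A = EPS_B: (EBIT − £48,000)(1 − 0.21) ÷ 630,000 = (EBIT − £707,000)(1 − 0.21) ÷ 330,000.
The (1 − t) factor cancels: (EBIT − 48,000) × 330,000 = (EBIT − 707,000) × 630,000.
EBIT × (630,000 − 330,000) = 707,000 × 630,000 − 48,000 × 330,000 = 429,570,000,000, so EBIT = 429,570,000,000 ÷ 300,000 = 1,431,900.00.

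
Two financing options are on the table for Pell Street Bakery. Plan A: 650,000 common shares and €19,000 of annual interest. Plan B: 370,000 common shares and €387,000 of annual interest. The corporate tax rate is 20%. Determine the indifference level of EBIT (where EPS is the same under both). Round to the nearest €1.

€873,286

At indifference, (EBIT − 19,000)(1 − t)/650,000 = (EBIT − 387,000)(1 − t)/370,000.
Cancelling (1 − t) and cross-multiplying: 370,000·(EBIT − 19,000) = 650,000·(EBIT − 387,000).
EBIT × (650,000 − 370,000) = 387,000 × 650,000 − 19,000 × 370,000 = 244,520,000,000, so EBIT = 244,520,000,000 ÷ 280,000 = 873,285.71.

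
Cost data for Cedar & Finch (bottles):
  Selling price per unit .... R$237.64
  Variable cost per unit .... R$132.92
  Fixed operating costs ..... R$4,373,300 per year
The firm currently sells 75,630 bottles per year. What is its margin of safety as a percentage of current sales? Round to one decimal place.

44.8%

Unit CM = price − variable cost = R$237.64 − R$132.92 = R$104.72. Break-even units = R$4,373,300 ÷ R$104.72 = 41,761.84; break-even revenue = 41,761.84 × R$237.64 = R$9,924,283.92.
Current sales = 75,630 × R$237.64 = R$17,972,713.20.
Margin of safety = (R$17,972,713.20 − R$9,924,283.92) ÷ R$17,972,713.20 = 44.8%.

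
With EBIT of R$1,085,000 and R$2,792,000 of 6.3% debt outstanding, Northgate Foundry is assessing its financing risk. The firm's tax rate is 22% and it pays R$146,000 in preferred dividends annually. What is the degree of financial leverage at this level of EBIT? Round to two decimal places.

1.50

Annual interest charges come to R$175,896.00.
Preferred dividends grossed up pre-tax: R$146,000 / (1 − 0.22) = R$187,179.49.
DFL = EBIT ÷ [EBIT − I − D_p/(1−t)] = R$1,085,000 ÷ [R$1,085,000 − R$175,896.00 − R$187,179.49] = R$1,085,000 ÷ R$721,924.51 = 1.5029.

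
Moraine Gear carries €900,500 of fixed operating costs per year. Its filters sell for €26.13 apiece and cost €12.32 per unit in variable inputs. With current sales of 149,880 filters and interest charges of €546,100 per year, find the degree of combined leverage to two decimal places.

Total contribution margin = 149,880 × €13.81 = €2,069,842.80.
Operating income = contribution − fixed costs = €2,069,842.80 − €900,500 = €1,169,342.80. Interest = €546,100.00, so EBIT − I = €623,242.80.
DCL = contribution ÷ (EBIT − I) = €2,069,842.80 ÷ €623,242.80 = 3.3211.

3.32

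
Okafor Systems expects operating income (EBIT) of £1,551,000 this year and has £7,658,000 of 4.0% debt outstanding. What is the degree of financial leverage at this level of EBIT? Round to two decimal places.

1.25

Annual interest charges come to £306,320.00.
Degree of financial leverage = EBIT / (EBIT − interest) = £1,551,000 / £1,244,680.00 = 1.2461.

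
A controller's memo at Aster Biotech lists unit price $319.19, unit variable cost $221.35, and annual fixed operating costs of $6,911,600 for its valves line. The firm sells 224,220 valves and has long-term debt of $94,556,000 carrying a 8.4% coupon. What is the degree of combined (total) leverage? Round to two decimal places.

3.10

Total contribution margin = 224,220 × $97.84 = $21,937,684.80.
Subtracting fixed costs: EBIT = $21,937,684.80 − $6,911,600 = $15,026,084.80. Interest = $7,942,704.00, so EBIT − I = $7,083,380.80.
DCL = contribution ÷ (EBIT − I) = $21,937,684.80 ÷ $7,083,380.80 = 3.0971.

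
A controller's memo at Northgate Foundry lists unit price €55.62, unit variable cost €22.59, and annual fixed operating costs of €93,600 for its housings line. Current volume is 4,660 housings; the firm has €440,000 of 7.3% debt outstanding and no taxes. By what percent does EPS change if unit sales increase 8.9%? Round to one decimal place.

+48.6%

Contribution at this volume is 4,660 × €33.03 = €153,919.80.
Subtracting fixed costs: EBIT = €153,919.80 − €93,600 = €60,319.80.
Interest = €32,120.00, so EBIT − I = €28,199.80.
Degree of combined leverage = contribution ÷ (EBIT − I) = €153,919.80 ÷ €28,199.80 = 5.4582.
EPS therefore changes by 5.4582 × (+8.9%) = +48.6%.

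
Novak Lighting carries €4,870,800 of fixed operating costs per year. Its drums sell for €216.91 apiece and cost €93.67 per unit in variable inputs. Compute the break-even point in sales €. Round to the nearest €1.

CM per unit = €216.91 − €93.67 = €123.24; CM ratio = €123.24 / €216.91 = 0.5682.
Break-even revenue = fixed costs × price ÷ CM = €4,870,800 × €216.91 ÷ €123.24 = €8,572,908.

€8,572,908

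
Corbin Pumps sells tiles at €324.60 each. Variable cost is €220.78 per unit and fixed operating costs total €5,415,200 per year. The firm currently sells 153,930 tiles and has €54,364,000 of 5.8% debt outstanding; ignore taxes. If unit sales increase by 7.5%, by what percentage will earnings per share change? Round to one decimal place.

Total contribution margin = 153,930 × €103.82 = €15,981,012.60.
EBIT = €15,981,012.60 − €5,415,200 = €10,565,812.60.
After interest of €3,153,112.00, pre-tax earnings = €7,412,700.60.
Degree of combined leverage = contribution ÷ (EBIT − I) = €15,981,012.60 ÷ €7,412,700.60 = 2.1559.
%ΔEPS = DCL × %ΔSales = 2.1559 × +7.5% = +16.2%.

+16.2%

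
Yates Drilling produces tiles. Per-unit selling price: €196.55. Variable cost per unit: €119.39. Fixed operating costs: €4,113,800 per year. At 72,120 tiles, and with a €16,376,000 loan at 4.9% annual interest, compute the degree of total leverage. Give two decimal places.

8.58

Contribution at this volume is 72,120 × €77.16 = €5,564,779.20.
EBIT = €5,564,779.20 − €4,113,800 = €1,450,979.20. Interest = €802,424.00.
DOL = €5,564,779.20 ÷ €1,450,979.20 = 3.8352; DFL = €1,450,979.20 ÷ €648,555.20 = 2.2372.
Combined leverage = 3.8352 × 2.2372 = 8.5801.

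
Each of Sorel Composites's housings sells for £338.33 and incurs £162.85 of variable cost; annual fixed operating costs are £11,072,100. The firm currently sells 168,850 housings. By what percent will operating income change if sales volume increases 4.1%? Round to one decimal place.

At 168,850 units, contribution = 168,850 × £175.48 = £29,629,798.00.
Subtracting fixed costs: EBIT = £29,629,798.00 − £11,072,100 = £18,557,698.00.
Degree of operating leverage = £29,629,798.00 / £18,557,698.00 = 1.5966.
So EBIT moves 1.5966 × (+4.1%) = +6.5%.

+6.5%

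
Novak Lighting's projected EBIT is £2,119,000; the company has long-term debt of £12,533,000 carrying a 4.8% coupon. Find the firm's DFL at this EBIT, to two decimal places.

Interest = £601,584.00.
Degree of financial leverage = EBIT / (EBIT − interest) = £2,119,000 / £1,517,416.00 = 1.3965.

1.40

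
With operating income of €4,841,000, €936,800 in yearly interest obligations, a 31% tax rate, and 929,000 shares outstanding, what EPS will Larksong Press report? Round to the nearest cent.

Pre-tax income = €4,841,000 − €936,800.00 = €3,904,200.00.
After tax at 31%: net income = €3,904,200.00 × 0.69 = €2,693,898.00.
EPS = €2,693,898.00 ÷ 929,000 = €2.90.

€2.90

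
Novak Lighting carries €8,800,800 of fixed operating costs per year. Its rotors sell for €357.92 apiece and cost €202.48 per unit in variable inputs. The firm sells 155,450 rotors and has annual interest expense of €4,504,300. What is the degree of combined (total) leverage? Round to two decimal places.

2.23

Total contribution margin = 155,450 × €155.44 = €24,163,148.00.
Operating income = contribution − fixed costs = €24,163,148.00 − €8,800,800 = €15,362,348.00. Interest = €4,504,300.00.
DOL = €24,163,148.00 ÷ €15,362,348.00 = 1.5729; DFL = €15,362,348.00 ÷ €10,858,048.00 = 1.4148.
Combined leverage = 1.5729 × 1.4148 = 2.2253.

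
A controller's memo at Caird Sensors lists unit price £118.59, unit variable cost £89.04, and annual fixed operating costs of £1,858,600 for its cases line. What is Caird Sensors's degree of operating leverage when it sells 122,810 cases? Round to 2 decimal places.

Total contribution margin = 122,810 × £29.55 = £3,629,035.50.
Subtracting fixed costs: EBIT = £3,629,035.50 − £1,858,600 = £1,770,435.50.
DOL = contribution ÷ EBIT = £3,629,035.50 ÷ £1,770,435.50 = 2.0498.

2.05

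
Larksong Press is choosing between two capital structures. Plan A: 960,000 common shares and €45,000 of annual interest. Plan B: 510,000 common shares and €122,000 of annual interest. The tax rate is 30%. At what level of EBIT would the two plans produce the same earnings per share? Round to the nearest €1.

At indifference, (EBIT − 45,000)(1 − t)/960,000 = (EBIT − 122,000)(1 − t)/510,000.
Cancelling (1 − t) and cross-multiplying: 510,000·(EBIT − 45,000) = 960,000·(EBIT − 122,000).
EBIT × (960,000 − 510,000) = 122,000 × 960,000 − 45,000 × 510,000 = 94,170,000,000, so EBIT = 94,170,000,000 ÷ 450,000 = 209,266.67.

€209,267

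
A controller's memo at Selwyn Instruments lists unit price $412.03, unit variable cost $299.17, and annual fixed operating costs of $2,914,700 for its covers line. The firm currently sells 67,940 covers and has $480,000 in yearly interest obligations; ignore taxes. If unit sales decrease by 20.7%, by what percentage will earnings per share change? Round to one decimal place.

-37.1%

Total contribution margin = 67,940 × $112.86 = $7,667,708.40.
EBIT = $7,667,708.40 − $2,914,700 = $4,753,008.40.
Interest = $480,000.00, so EBIT − I = $4,273,008.40.
Degree of combined leverage = contribution ÷ (EBIT − I) = $7,667,708.40 ÷ $4,273,008.40 = 1.7945.
EPS therefore changes by 1.7945 × (-20.7%) = -37.1%.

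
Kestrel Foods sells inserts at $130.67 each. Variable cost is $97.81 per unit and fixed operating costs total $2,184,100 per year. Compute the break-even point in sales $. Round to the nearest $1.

$8,685,221

CM per unit = $130.67 − $97.81 = $32.86; CM ratio = $32.86 / $130.67 = 0.2515.
Break-even sales = FC ÷ CM ratio = $2,184,100 × $130.67 / $32.86 = $8,685,221.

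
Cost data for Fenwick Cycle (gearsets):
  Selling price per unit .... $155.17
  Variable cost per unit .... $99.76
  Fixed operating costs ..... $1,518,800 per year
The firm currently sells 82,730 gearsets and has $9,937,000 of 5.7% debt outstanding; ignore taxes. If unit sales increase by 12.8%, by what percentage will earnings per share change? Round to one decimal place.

Contribution at this volume is 82,730 × $55.41 = $4,584,069.30.
EBIT = $4,584,069.30 − $1,518,800 = $3,065,269.30.
Interest = $566,409.00, so EBIT − I = $2,498,860.30.
DCL = total CM / (EBIT − I) = $4,584,069.30 / $2,498,860.30 = 1.8345.
%ΔEPS = DCL × %ΔSales = 1.8345 × +12.8% = +23.5%.

+23.5%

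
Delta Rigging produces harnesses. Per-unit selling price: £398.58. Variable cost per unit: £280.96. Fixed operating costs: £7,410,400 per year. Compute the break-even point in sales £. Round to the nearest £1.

CM per unit = £398.58 − £280.96 = £117.62; CM ratio = £117.62 / £398.58 = 0.2951.
Break-even revenue = fixed costs × price ÷ CM = £7,410,400 × £398.58 ÷ £117.62 = £25,111,692.

£25,111,692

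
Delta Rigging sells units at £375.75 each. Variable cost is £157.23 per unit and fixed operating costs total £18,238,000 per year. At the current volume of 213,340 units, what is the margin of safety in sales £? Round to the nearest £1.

Unit CM = price − variable cost = £375.75 − £157.23 = £218.52. Break-even units = £18,238,000 ÷ £218.52 = 83,461.47; break-even revenue = 83,461.47 × £375.75 = £31,360,646.62.
Current sales = 213,340 × £375.75 = £80,162,505.00.
Margin of safety = £80,162,505.00 − £31,360,646.62 = £48,801,858.

£48,801,858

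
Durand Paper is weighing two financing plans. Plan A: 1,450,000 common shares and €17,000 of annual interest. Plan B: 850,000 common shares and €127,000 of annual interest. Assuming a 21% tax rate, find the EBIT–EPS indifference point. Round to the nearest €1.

€282,833

Set EPS_A = EPS_B: (EBIT − €17,000)(1 − 0.21) ÷ 1,450,000 = (EBIT − €127,000)(1 − 0.21) ÷ 850,000.
The (1 − t) factor cancels: (EBIT − 17,000) × 850,000 = (EBIT − 127,000) × 1,450,000.
Solving, EBIT = (127,000·1,450,000 − 17,000·850,000) / (1,450,000 − 850,000) = 169,700,000,000 / 600,000 = 282,833.33.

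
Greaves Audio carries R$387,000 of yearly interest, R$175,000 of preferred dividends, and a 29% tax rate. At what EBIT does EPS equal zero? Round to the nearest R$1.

Grossing the preferred dividend up to pre-tax terms: R$175,000 / (1 − 0.29) = R$246,478.87.
EPS = 0 when EBIT covers interest plus the pre-tax preferred burden: R$387,000 + R$246,478.87 = R$633,478.87.

R$633,479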